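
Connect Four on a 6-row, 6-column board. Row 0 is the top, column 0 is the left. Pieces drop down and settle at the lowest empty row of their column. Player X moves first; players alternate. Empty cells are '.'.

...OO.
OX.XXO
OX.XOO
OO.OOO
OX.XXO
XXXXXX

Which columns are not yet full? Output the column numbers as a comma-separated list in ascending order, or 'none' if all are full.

col 0: top cell = '.' → open
col 1: top cell = '.' → open
col 2: top cell = '.' → open
col 3: top cell = 'O' → FULL
col 4: top cell = 'O' → FULL
col 5: top cell = '.' → open

Answer: 0,1,2,5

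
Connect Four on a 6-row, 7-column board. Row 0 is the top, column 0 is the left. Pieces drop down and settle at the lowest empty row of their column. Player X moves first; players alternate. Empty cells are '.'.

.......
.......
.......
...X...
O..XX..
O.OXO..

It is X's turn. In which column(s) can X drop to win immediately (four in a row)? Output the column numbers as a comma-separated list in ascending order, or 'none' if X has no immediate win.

col 0: drop X → no win
col 1: drop X → no win
col 2: drop X → no win
col 3: drop X → WIN!
col 4: drop X → no win
col 5: drop X → no win
col 6: drop X → no win

Answer: 3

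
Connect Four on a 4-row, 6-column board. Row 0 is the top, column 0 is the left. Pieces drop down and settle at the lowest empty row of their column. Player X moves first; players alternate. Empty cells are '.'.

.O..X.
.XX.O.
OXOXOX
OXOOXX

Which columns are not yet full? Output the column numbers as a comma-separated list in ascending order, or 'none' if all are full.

Answer: 0,2,3,5

Derivation:
col 0: top cell = '.' → open
col 1: top cell = 'O' → FULL
col 2: top cell = '.' → open
col 3: top cell = '.' → open
col 4: top cell = 'X' → FULL
col 5: top cell = '.' → open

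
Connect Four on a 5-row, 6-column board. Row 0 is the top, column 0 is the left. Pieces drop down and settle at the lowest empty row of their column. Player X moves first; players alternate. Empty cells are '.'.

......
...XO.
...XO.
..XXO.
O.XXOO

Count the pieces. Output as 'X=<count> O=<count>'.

X=6 O=6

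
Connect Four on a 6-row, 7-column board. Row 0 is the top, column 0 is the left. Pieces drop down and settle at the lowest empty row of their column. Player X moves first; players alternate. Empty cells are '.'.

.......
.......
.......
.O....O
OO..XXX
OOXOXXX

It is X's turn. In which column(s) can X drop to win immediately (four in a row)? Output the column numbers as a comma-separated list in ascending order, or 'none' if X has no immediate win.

Answer: 3

Derivation:
col 0: drop X → no win
col 1: drop X → no win
col 2: drop X → no win
col 3: drop X → WIN!
col 4: drop X → no win
col 5: drop X → no win
col 6: drop X → no win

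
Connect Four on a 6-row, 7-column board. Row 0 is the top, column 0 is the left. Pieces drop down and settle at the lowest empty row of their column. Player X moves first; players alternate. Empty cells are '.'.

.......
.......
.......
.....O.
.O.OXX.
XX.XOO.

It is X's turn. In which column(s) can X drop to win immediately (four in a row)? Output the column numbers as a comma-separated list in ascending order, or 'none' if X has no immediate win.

col 0: drop X → no win
col 1: drop X → no win
col 2: drop X → WIN!
col 3: drop X → no win
col 4: drop X → no win
col 5: drop X → no win
col 6: drop X → no win

Answer: 2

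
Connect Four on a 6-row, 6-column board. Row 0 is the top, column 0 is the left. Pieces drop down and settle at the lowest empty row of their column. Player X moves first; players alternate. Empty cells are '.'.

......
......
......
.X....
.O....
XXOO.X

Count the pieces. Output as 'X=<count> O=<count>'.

X=4 O=3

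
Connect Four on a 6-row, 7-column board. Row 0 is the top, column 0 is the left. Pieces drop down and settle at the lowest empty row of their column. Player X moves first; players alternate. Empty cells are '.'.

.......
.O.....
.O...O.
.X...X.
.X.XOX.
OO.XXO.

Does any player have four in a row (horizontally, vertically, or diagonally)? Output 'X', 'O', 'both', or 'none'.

none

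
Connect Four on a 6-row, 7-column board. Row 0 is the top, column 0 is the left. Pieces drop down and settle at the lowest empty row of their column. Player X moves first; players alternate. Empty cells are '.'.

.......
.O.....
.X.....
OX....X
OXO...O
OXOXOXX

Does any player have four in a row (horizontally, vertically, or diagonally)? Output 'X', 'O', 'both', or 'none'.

X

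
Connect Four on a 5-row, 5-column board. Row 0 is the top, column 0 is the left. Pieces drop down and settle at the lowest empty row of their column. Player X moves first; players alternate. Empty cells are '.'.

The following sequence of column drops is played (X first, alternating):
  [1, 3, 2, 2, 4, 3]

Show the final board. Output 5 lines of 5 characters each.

Answer: .....
.....
.....
..OO.
.XXOX

Derivation:
Move 1: X drops in col 1, lands at row 4
Move 2: O drops in col 3, lands at row 4
Move 3: X drops in col 2, lands at row 4
Move 4: O drops in col 2, lands at row 3
Move 5: X drops in col 4, lands at row 4
Move 6: O drops in col 3, lands at row 3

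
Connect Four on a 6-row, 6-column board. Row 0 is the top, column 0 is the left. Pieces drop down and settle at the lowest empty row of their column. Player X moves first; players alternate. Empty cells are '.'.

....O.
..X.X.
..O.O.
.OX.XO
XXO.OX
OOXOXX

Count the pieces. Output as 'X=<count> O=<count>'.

X=10 O=10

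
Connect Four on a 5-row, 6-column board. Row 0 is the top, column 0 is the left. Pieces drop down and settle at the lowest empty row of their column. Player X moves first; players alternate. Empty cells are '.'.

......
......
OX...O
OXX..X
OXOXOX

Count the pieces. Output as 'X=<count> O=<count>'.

X=7 O=6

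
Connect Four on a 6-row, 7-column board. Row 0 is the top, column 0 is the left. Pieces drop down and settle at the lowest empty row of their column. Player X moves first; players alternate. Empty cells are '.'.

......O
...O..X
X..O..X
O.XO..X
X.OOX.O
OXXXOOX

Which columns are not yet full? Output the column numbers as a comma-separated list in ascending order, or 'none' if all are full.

Answer: 0,1,2,3,4,5

Derivation:
col 0: top cell = '.' → open
col 1: top cell = '.' → open
col 2: top cell = '.' → open
col 3: top cell = '.' → open
col 4: top cell = '.' → open
col 5: top cell = '.' → open
col 6: top cell = 'O' → FULL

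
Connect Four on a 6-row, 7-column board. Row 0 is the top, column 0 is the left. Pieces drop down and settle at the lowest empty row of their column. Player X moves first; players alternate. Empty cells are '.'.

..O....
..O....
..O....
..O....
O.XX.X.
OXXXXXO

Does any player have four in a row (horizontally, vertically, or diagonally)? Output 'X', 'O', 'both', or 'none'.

both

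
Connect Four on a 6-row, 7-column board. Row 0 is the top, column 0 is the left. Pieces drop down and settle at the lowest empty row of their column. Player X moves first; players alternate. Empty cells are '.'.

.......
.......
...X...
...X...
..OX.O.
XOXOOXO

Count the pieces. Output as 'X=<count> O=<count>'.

X=6 O=6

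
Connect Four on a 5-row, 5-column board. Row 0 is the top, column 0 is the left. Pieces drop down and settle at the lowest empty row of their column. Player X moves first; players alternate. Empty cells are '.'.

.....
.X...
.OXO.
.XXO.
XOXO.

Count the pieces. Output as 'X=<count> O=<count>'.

X=6 O=5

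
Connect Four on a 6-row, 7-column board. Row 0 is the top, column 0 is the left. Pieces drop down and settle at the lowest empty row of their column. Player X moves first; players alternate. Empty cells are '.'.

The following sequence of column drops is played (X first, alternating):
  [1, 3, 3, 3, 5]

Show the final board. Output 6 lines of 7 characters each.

Answer: .......
.......
.......
...O...
...X...
.X.O.X.

Derivation:
Move 1: X drops in col 1, lands at row 5
Move 2: O drops in col 3, lands at row 5
Move 3: X drops in col 3, lands at row 4
Move 4: O drops in col 3, lands at row 3
Move 5: X drops in col 5, lands at row 5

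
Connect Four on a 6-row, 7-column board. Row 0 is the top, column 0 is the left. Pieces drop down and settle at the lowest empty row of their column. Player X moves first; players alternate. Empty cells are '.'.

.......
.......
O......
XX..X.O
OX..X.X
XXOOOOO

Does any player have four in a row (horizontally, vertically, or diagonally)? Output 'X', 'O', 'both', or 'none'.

O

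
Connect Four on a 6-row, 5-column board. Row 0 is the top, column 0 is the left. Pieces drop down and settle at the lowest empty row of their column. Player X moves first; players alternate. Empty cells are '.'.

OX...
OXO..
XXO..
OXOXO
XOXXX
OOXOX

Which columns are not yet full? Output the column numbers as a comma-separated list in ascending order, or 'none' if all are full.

Answer: 2,3,4

Derivation:
col 0: top cell = 'O' → FULL
col 1: top cell = 'X' → FULL
col 2: top cell = '.' → open
col 3: top cell = '.' → open
col 4: top cell = '.' → open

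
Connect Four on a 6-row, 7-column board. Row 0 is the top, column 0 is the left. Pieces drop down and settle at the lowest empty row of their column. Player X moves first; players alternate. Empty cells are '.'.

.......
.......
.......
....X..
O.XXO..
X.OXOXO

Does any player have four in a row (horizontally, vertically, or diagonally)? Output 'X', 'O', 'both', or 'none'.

none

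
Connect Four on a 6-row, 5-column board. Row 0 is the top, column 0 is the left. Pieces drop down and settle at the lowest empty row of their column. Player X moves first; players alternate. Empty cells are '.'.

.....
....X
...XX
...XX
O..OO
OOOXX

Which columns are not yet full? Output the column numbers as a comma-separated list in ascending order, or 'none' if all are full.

Answer: 0,1,2,3,4

Derivation:
col 0: top cell = '.' → open
col 1: top cell = '.' → open
col 2: top cell = '.' → open
col 3: top cell = '.' → open
col 4: top cell = '.' → open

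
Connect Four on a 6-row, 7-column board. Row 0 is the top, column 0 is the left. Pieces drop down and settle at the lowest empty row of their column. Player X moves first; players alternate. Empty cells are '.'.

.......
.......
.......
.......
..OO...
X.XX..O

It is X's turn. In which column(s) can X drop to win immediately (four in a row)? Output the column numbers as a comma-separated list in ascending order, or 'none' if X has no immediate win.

col 0: drop X → no win
col 1: drop X → WIN!
col 2: drop X → no win
col 3: drop X → no win
col 4: drop X → no win
col 5: drop X → no win
col 6: drop X → no win

Answer: 1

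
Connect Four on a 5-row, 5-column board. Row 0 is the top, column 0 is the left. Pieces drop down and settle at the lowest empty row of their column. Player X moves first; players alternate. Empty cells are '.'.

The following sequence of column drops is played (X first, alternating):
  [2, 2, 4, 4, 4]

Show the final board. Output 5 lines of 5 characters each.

Move 1: X drops in col 2, lands at row 4
Move 2: O drops in col 2, lands at row 3
Move 3: X drops in col 4, lands at row 4
Move 4: O drops in col 4, lands at row 3
Move 5: X drops in col 4, lands at row 2

Answer: .....
.....
....X
..O.O
..X.X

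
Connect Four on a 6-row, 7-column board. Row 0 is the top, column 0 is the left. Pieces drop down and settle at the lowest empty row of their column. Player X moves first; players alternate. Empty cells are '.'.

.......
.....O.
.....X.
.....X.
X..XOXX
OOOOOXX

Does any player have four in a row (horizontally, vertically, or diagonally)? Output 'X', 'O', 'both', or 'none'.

both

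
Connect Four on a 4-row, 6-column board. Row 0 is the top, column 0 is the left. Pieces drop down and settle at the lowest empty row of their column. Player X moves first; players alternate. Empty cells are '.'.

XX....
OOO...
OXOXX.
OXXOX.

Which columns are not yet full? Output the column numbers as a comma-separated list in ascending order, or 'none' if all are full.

Answer: 2,3,4,5

Derivation:
col 0: top cell = 'X' → FULL
col 1: top cell = 'X' → FULL
col 2: top cell = '.' → open
col 3: top cell = '.' → open
col 4: top cell = '.' → open
col 5: top cell = '.' → open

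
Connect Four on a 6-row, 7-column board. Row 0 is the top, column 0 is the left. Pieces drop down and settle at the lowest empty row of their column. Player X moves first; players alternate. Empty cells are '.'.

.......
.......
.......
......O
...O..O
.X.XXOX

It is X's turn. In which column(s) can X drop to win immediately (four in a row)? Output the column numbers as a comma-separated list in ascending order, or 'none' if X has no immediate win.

col 0: drop X → no win
col 1: drop X → no win
col 2: drop X → WIN!
col 3: drop X → no win
col 4: drop X → no win
col 5: drop X → no win
col 6: drop X → no win

Answer: 2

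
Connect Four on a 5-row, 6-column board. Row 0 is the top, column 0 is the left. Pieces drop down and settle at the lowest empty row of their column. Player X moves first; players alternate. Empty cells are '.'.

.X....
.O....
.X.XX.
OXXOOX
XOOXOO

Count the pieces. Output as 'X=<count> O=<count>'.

X=9 O=8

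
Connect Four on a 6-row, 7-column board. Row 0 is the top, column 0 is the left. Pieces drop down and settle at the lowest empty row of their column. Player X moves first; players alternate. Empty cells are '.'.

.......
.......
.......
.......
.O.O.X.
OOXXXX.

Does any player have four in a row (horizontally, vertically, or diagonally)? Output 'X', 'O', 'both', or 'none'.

X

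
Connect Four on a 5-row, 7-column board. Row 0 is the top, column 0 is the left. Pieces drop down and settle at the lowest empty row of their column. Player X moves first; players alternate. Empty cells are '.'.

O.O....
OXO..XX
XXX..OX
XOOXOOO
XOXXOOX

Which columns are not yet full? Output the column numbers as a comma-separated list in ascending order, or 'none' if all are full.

Answer: 1,3,4,5,6

Derivation:
col 0: top cell = 'O' → FULL
col 1: top cell = '.' → open
col 2: top cell = 'O' → FULL
col 3: top cell = '.' → open
col 4: top cell = '.' → open
col 5: top cell = '.' → open
col 6: top cell = '.' → open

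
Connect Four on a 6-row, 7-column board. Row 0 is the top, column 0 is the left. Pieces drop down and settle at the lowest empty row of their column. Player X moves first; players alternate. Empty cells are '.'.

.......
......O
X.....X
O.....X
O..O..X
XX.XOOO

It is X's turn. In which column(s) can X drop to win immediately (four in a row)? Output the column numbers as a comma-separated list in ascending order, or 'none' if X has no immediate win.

Answer: 2

Derivation:
col 0: drop X → no win
col 1: drop X → no win
col 2: drop X → WIN!
col 3: drop X → no win
col 4: drop X → no win
col 5: drop X → no win
col 6: drop X → no win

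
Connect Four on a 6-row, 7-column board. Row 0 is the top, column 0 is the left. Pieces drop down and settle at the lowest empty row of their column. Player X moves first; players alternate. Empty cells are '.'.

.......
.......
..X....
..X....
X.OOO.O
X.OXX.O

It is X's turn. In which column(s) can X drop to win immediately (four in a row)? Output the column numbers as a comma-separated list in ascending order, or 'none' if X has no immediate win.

col 0: drop X → no win
col 1: drop X → no win
col 2: drop X → no win
col 3: drop X → no win
col 4: drop X → no win
col 5: drop X → no win
col 6: drop X → no win

Answer: none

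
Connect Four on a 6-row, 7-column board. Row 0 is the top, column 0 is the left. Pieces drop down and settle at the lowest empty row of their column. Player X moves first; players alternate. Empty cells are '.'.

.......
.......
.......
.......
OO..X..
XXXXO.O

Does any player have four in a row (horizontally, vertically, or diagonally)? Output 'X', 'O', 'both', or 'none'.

X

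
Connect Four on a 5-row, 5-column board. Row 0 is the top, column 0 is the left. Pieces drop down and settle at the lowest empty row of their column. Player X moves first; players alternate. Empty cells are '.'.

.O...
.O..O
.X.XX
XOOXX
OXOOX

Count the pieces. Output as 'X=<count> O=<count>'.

X=8 O=8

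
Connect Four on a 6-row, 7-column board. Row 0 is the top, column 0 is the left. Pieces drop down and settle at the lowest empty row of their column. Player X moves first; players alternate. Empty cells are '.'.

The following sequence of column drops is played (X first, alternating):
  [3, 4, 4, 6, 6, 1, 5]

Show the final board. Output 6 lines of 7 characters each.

Answer: .......
.......
.......
.......
....X.X
.O.XOXO

Derivation:
Move 1: X drops in col 3, lands at row 5
Move 2: O drops in col 4, lands at row 5
Move 3: X drops in col 4, lands at row 4
Move 4: O drops in col 6, lands at row 5
Move 5: X drops in col 6, lands at row 4
Move 6: O drops in col 1, lands at row 5
Move 7: X drops in col 5, lands at row 5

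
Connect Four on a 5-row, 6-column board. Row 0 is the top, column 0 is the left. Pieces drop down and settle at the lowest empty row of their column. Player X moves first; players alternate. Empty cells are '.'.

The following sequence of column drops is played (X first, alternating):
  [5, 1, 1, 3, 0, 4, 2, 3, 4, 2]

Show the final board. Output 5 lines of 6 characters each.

Move 1: X drops in col 5, lands at row 4
Move 2: O drops in col 1, lands at row 4
Move 3: X drops in col 1, lands at row 3
Move 4: O drops in col 3, lands at row 4
Move 5: X drops in col 0, lands at row 4
Move 6: O drops in col 4, lands at row 4
Move 7: X drops in col 2, lands at row 4
Move 8: O drops in col 3, lands at row 3
Move 9: X drops in col 4, lands at row 3
Move 10: O drops in col 2, lands at row 3

Answer: ......
......
......
.XOOX.
XOXOOX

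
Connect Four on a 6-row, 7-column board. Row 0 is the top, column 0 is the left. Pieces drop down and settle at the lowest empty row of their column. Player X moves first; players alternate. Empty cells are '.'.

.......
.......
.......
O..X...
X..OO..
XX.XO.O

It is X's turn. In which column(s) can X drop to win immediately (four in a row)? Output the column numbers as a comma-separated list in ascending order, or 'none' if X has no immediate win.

col 0: drop X → no win
col 1: drop X → no win
col 2: drop X → WIN!
col 3: drop X → no win
col 4: drop X → no win
col 5: drop X → no win
col 6: drop X → no win

Answer: 2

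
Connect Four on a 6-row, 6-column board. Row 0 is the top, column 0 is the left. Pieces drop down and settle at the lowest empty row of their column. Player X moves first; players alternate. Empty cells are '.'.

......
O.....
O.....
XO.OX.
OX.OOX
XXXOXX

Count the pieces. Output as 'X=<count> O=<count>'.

X=9 O=8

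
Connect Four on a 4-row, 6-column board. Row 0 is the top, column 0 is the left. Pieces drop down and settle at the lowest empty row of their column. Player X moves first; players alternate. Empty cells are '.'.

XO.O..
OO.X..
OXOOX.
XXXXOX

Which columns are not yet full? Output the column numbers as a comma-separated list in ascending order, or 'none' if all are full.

Answer: 2,4,5

Derivation:
col 0: top cell = 'X' → FULL
col 1: top cell = 'O' → FULL
col 2: top cell = '.' → open
col 3: top cell = 'O' → FULL
col 4: top cell = '.' → open
col 5: top cell = '.' → open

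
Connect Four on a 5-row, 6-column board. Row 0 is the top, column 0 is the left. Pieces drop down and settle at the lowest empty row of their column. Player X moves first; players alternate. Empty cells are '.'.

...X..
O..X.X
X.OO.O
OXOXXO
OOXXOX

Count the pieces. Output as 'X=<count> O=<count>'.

X=10 O=10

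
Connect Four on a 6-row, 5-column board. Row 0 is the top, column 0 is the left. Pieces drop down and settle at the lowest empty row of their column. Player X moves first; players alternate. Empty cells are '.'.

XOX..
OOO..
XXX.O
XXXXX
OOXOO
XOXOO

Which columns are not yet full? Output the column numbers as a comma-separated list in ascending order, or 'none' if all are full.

col 0: top cell = 'X' → FULL
col 1: top cell = 'O' → FULL
col 2: top cell = 'X' → FULL
col 3: top cell = '.' → open
col 4: top cell = '.' → open

Answer: 3,4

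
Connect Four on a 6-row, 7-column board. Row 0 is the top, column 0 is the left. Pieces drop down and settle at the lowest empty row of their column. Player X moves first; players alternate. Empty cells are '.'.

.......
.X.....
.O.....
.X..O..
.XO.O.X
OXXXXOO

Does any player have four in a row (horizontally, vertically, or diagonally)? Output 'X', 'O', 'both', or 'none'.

X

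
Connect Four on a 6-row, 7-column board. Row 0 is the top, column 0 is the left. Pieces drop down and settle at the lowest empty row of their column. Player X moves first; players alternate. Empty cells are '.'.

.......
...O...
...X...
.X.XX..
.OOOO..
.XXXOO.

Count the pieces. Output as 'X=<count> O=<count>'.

X=7 O=7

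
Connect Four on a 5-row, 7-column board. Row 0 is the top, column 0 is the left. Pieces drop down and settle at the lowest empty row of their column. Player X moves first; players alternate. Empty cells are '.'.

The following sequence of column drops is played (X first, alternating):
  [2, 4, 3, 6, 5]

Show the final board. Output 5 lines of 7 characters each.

Answer: .......
.......
.......
.......
..XXOXO

Derivation:
Move 1: X drops in col 2, lands at row 4
Move 2: O drops in col 4, lands at row 4
Move 3: X drops in col 3, lands at row 4
Move 4: O drops in col 6, lands at row 4
Move 5: X drops in col 5, lands at row 4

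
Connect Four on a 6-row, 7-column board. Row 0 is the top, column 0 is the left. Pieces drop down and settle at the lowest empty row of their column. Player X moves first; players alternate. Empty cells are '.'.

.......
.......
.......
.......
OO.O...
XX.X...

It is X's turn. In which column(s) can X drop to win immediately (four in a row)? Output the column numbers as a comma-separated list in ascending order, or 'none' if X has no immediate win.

Answer: 2

Derivation:
col 0: drop X → no win
col 1: drop X → no win
col 2: drop X → WIN!
col 3: drop X → no win
col 4: drop X → no win
col 5: drop X → no win
col 6: drop X → no win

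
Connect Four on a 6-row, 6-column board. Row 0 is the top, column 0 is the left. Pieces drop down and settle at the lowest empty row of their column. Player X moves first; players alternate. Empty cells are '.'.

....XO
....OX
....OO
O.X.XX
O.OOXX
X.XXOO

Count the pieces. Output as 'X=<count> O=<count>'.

X=10 O=10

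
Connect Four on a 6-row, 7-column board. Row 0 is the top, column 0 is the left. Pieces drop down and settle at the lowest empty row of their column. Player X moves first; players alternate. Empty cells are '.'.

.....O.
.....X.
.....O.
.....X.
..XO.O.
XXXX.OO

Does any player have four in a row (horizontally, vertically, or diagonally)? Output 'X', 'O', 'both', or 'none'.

X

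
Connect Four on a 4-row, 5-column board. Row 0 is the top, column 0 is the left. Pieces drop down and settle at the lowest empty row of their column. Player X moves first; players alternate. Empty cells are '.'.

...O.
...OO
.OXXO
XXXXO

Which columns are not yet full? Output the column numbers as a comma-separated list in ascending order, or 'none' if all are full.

Answer: 0,1,2,4

Derivation:
col 0: top cell = '.' → open
col 1: top cell = '.' → open
col 2: top cell = '.' → open
col 3: top cell = 'O' → FULL
col 4: top cell = '.' → open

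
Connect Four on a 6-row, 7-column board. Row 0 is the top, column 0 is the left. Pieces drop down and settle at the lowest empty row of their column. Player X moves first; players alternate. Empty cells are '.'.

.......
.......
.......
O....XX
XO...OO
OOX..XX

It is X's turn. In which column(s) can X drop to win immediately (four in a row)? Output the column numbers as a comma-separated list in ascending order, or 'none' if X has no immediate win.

col 0: drop X → no win
col 1: drop X → no win
col 2: drop X → no win
col 3: drop X → no win
col 4: drop X → no win
col 5: drop X → no win
col 6: drop X → no win

Answer: none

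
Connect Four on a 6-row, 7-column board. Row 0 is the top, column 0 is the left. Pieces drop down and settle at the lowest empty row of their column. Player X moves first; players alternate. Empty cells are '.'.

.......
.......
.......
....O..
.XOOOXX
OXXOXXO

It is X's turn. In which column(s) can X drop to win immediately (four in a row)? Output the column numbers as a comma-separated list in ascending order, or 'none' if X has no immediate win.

Answer: none

Derivation:
col 0: drop X → no win
col 1: drop X → no win
col 2: drop X → no win
col 3: drop X → no win
col 4: drop X → no win
col 5: drop X → no win
col 6: drop X → no win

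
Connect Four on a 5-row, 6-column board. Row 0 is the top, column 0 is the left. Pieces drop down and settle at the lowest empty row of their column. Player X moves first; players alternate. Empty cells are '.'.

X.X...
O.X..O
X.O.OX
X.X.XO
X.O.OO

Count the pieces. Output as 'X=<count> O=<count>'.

X=9 O=8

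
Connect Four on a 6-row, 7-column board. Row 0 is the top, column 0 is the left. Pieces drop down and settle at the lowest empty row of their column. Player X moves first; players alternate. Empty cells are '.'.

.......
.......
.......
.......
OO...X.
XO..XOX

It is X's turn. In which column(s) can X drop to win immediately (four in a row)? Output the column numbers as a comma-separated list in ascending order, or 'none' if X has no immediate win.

Answer: none

Derivation:
col 0: drop X → no win
col 1: drop X → no win
col 2: drop X → no win
col 3: drop X → no win
col 4: drop X → no win
col 5: drop X → no win
col 6: drop X → no win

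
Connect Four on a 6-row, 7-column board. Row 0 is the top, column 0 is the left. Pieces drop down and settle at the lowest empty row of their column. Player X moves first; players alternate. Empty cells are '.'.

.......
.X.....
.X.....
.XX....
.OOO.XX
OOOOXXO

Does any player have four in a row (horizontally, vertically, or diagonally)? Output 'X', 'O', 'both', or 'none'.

O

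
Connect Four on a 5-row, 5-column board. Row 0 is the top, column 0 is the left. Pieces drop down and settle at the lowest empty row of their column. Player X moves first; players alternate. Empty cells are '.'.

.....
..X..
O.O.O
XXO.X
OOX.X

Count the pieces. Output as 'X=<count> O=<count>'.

X=6 O=6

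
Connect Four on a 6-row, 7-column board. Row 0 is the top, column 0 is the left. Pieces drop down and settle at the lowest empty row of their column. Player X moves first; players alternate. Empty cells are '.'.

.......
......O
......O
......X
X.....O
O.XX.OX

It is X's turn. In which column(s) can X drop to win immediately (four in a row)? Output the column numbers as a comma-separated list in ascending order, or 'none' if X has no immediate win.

col 0: drop X → no win
col 1: drop X → no win
col 2: drop X → no win
col 3: drop X → no win
col 4: drop X → no win
col 5: drop X → no win
col 6: drop X → no win

Answer: none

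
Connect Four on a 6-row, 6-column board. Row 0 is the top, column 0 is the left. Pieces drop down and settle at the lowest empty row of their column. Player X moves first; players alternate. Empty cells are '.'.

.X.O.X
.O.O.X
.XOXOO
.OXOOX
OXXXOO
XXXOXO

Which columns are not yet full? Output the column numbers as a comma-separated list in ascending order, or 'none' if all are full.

col 0: top cell = '.' → open
col 1: top cell = 'X' → FULL
col 2: top cell = '.' → open
col 3: top cell = 'O' → FULL
col 4: top cell = '.' → open
col 5: top cell = 'X' → FULL

Answer: 0,2,4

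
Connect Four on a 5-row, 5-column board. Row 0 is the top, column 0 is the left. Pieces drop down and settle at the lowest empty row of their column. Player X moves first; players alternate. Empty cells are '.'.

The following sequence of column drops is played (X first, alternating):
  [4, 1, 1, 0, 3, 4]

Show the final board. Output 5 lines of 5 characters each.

Answer: .....
.....
.....
.X..O
OO.XX

Derivation:
Move 1: X drops in col 4, lands at row 4
Move 2: O drops in col 1, lands at row 4
Move 3: X drops in col 1, lands at row 3
Move 4: O drops in col 0, lands at row 4
Move 5: X drops in col 3, lands at row 4
Move 6: O drops in col 4, lands at row 3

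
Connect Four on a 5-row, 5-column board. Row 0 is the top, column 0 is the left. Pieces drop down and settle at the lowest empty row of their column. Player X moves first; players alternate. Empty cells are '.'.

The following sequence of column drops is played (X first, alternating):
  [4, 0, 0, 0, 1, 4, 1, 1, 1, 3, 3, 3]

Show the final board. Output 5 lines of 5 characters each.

Answer: .....
.X...
OO.O.
XX.XO
OX.OX

Derivation:
Move 1: X drops in col 4, lands at row 4
Move 2: O drops in col 0, lands at row 4
Move 3: X drops in col 0, lands at row 3
Move 4: O drops in col 0, lands at row 2
Move 5: X drops in col 1, lands at row 4
Move 6: O drops in col 4, lands at row 3
Move 7: X drops in col 1, lands at row 3
Move 8: O drops in col 1, lands at row 2
Move 9: X drops in col 1, lands at row 1
Move 10: O drops in col 3, lands at row 4
Move 11: X drops in col 3, lands at row 3
Move 12: O drops in col 3, lands at row 2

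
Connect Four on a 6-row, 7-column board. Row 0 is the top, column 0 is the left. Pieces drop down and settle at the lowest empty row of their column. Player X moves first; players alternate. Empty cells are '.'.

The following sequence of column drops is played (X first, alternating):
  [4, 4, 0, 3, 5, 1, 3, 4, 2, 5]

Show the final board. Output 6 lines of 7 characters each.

Move 1: X drops in col 4, lands at row 5
Move 2: O drops in col 4, lands at row 4
Move 3: X drops in col 0, lands at row 5
Move 4: O drops in col 3, lands at row 5
Move 5: X drops in col 5, lands at row 5
Move 6: O drops in col 1, lands at row 5
Move 7: X drops in col 3, lands at row 4
Move 8: O drops in col 4, lands at row 3
Move 9: X drops in col 2, lands at row 5
Move 10: O drops in col 5, lands at row 4

Answer: .......
.......
.......
....O..
...XOO.
XOXOXX.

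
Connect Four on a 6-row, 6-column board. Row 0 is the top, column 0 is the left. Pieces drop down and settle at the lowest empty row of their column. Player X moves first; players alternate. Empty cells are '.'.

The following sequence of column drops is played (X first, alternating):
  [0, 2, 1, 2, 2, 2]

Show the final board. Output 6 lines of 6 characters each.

Move 1: X drops in col 0, lands at row 5
Move 2: O drops in col 2, lands at row 5
Move 3: X drops in col 1, lands at row 5
Move 4: O drops in col 2, lands at row 4
Move 5: X drops in col 2, lands at row 3
Move 6: O drops in col 2, lands at row 2

Answer: ......
......
..O...
..X...
..O...
XXO...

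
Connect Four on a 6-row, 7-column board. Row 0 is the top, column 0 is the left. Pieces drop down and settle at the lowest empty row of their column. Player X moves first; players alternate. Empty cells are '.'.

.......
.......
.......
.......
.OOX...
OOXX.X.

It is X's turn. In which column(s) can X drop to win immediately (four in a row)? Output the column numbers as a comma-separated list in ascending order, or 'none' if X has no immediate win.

Answer: 4

Derivation:
col 0: drop X → no win
col 1: drop X → no win
col 2: drop X → no win
col 3: drop X → no win
col 4: drop X → WIN!
col 5: drop X → no win
col 6: drop X → no win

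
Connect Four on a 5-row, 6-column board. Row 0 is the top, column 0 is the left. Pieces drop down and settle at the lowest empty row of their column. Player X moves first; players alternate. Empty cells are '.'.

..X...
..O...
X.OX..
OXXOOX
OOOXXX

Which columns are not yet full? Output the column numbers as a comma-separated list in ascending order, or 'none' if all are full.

col 0: top cell = '.' → open
col 1: top cell = '.' → open
col 2: top cell = 'X' → FULL
col 3: top cell = '.' → open
col 4: top cell = '.' → open
col 5: top cell = '.' → open

Answer: 0,1,3,4,5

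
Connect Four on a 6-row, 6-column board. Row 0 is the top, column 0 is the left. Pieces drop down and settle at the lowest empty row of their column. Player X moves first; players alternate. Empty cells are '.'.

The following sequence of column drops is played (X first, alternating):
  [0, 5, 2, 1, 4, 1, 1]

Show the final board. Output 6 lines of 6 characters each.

Move 1: X drops in col 0, lands at row 5
Move 2: O drops in col 5, lands at row 5
Move 3: X drops in col 2, lands at row 5
Move 4: O drops in col 1, lands at row 5
Move 5: X drops in col 4, lands at row 5
Move 6: O drops in col 1, lands at row 4
Move 7: X drops in col 1, lands at row 3

Answer: ......
......
......
.X....
.O....
XOX.XO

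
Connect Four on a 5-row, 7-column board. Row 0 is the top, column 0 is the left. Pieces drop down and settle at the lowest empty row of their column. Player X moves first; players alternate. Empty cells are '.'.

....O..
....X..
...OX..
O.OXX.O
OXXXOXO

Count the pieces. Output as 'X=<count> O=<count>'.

X=8 O=8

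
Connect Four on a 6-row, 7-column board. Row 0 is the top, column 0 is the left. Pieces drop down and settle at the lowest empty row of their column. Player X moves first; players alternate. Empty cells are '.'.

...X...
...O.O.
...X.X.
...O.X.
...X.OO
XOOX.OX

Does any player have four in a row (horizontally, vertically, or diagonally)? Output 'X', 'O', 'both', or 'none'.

none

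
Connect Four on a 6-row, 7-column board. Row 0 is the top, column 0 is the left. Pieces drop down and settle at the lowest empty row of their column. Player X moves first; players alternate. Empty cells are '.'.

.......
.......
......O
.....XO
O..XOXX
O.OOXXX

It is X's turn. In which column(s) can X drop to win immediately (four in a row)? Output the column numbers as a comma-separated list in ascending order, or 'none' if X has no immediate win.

col 0: drop X → no win
col 1: drop X → no win
col 2: drop X → no win
col 3: drop X → no win
col 4: drop X → no win
col 5: drop X → WIN!
col 6: drop X → no win

Answer: 5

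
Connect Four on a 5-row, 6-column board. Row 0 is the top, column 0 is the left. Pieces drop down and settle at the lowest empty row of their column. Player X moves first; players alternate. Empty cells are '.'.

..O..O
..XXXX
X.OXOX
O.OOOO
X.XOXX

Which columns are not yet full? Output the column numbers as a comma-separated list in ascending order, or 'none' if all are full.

col 0: top cell = '.' → open
col 1: top cell = '.' → open
col 2: top cell = 'O' → FULL
col 3: top cell = '.' → open
col 4: top cell = '.' → open
col 5: top cell = 'O' → FULL

Answer: 0,1,3,4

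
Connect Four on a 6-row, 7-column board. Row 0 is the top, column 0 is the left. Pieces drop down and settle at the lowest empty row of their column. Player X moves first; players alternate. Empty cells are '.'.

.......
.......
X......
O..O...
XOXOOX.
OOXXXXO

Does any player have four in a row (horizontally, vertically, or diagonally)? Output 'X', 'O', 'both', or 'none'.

X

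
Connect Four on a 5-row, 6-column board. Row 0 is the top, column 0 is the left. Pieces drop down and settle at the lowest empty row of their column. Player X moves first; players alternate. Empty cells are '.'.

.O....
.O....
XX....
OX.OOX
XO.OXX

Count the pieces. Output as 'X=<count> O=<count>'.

X=7 O=7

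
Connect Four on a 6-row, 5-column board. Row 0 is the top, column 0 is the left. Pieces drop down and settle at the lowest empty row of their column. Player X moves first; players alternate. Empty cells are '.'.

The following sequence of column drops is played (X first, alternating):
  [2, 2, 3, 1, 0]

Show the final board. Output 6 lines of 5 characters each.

Answer: .....
.....
.....
.....
..O..
XOXX.

Derivation:
Move 1: X drops in col 2, lands at row 5
Move 2: O drops in col 2, lands at row 4
Move 3: X drops in col 3, lands at row 5
Move 4: O drops in col 1, lands at row 5
Move 5: X drops in col 0, lands at row 5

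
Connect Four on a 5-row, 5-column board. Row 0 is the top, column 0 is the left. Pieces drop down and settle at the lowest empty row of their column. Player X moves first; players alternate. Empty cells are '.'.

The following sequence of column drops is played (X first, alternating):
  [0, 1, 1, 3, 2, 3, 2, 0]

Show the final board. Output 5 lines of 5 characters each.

Answer: .....
.....
.....
OXXO.
XOXO.

Derivation:
Move 1: X drops in col 0, lands at row 4
Move 2: O drops in col 1, lands at row 4
Move 3: X drops in col 1, lands at row 3
Move 4: O drops in col 3, lands at row 4
Move 5: X drops in col 2, lands at row 4
Move 6: O drops in col 3, lands at row 3
Move 7: X drops in col 2, lands at row 3
Move 8: O drops in col 0, lands at row 3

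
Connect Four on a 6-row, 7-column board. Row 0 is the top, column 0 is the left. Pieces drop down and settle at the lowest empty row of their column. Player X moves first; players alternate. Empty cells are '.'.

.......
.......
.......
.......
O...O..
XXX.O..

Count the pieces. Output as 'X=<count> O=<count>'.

X=3 O=3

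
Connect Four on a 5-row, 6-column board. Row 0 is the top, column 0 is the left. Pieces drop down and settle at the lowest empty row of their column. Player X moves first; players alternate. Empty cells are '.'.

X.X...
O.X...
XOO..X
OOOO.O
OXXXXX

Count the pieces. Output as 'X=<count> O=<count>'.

X=10 O=9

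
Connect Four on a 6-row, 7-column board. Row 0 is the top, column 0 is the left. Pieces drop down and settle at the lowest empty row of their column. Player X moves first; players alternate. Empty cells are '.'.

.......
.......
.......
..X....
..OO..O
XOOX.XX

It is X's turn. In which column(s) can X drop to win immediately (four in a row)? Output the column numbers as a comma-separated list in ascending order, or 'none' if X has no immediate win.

col 0: drop X → no win
col 1: drop X → no win
col 2: drop X → no win
col 3: drop X → no win
col 4: drop X → WIN!
col 5: drop X → no win
col 6: drop X → no win

Answer: 4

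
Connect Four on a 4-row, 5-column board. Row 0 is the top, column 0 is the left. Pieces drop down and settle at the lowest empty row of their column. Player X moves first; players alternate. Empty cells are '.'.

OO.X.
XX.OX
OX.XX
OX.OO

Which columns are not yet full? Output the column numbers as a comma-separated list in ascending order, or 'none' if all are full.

Answer: 2,4

Derivation:
col 0: top cell = 'O' → FULL
col 1: top cell = 'O' → FULL
col 2: top cell = '.' → open
col 3: top cell = 'X' → FULL
col 4: top cell = '.' → open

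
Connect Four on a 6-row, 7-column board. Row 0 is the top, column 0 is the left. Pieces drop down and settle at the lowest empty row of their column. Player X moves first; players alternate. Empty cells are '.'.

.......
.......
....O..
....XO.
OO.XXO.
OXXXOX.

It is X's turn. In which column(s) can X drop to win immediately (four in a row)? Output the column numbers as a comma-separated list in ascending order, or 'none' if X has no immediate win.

col 0: drop X → no win
col 1: drop X → no win
col 2: drop X → no win
col 3: drop X → no win
col 4: drop X → no win
col 5: drop X → WIN!
col 6: drop X → no win

Answer: 5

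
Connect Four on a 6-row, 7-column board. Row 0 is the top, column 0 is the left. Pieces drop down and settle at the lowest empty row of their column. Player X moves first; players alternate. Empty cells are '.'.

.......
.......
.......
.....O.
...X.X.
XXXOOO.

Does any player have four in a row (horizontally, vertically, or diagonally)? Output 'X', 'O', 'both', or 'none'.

none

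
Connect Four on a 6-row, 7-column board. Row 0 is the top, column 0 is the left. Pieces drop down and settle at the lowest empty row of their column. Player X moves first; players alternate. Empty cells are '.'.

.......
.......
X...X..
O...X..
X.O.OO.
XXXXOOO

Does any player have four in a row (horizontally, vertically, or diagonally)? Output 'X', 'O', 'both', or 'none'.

X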